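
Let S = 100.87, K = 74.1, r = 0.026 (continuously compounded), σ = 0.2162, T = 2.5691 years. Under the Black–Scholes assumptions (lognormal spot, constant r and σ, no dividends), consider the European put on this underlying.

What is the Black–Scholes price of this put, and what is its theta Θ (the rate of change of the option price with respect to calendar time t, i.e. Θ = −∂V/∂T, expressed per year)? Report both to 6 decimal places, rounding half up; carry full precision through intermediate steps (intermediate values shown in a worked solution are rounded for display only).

σ√T = 0.2162·√2.5691 = 0.346534
d₁ = (ln(S/K) + (r+σ²/2)T) / (σ√T) = (ln(100.87/74.1) + (0.026+0.2162²/2)·2.5691) / 0.346534 = (0.308417 + 0.126840) / 0.346534 = 1.256028
d₂ = d₁ − σ√T = 1.256028 − 0.346534 = 0.909493
e^{−rT} = e^{−0.026·2.5691} = 0.935385
N(−d₁) = 0.104553,  N(−d₂) = 0.181545
Put price V = K·e^{−rT}·N(−d₂) − S·N(−d₁) = 12.583250 − 10.546258 = 2.036991
φ(d₁) = (1/√(2π))·e^{−d₁²/2} = 0.181275
Θ = −S·φ(d₁)·σ/(2√T) + r·K·e^{−rT}·N(−d₂) = −1.233203 + 0.327164 = -0.906039

price = 2.036991
Θ = -0.906039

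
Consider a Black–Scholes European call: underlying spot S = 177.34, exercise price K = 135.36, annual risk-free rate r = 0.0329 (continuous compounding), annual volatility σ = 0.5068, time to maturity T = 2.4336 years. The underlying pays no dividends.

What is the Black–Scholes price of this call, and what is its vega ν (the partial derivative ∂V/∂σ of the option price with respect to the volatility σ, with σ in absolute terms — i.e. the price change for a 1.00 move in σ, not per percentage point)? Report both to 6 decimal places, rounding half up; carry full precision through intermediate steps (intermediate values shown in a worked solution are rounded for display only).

σ√T = 0.5068·√2.4336 = 0.790608
d₁ = (ln(S/K) + (r+σ²/2)T) / (σ√T) = (ln(177.34/135.36) + (0.0329+0.5068²/2)·2.4336) / 0.790608 = (0.270131 + 0.392596) / 0.790608 = 0.838250
d₂ = d₁ − σ√T = 0.838250 − 0.790608 = 0.047642
e^{−rT} = e^{−0.0329·2.4336} = 0.923056
N(d₁) = 0.799055,  N(d₂) = 0.518999
Call price V = S·N(d₁) − K·e^{−rT}·N(d₂) = 141.704366 − 64.846261 = 76.858105
φ(d₁) = (1/√(2π))·e^{−d₁²/2} = 0.280756
ν = S·φ(d₁)·√T = 77.671227

price = 76.858105
ν = 77.671227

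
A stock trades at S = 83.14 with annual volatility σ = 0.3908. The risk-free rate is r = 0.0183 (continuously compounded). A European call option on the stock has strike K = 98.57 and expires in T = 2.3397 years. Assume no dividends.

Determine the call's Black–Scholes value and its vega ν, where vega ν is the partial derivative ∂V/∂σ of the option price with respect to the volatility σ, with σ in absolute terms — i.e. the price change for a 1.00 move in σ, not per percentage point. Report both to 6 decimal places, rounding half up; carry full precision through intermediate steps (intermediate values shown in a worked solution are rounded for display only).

price = 15.671274
ν = 50.548075

σ√T = 0.3908·√2.3397 = 0.597771
d₁ = (ln(S/K) + (r+σ²/2)T) / (σ√T) = (ln(83.14/98.57) + (0.0183+0.3908²/2)·2.3397) / 0.597771 = (-0.170241 + 0.221481) / 0.597771 = 0.085719
d₂ = d₁ − σ√T = 0.085719 − 0.597771 = -0.512052
e^{−rT} = e^{−0.0183·2.3397} = 0.958087
N(d₁) = 0.534155,  N(d₂) = 0.304307
Call price V = S·N(d₁) − K·e^{−rT}·N(d₂) = 44.409661 − 28.738387 = 15.671274
φ(d₁) = (1/√(2π))·e^{−d₁²/2} = 0.397479
ν = S·φ(d₁)·√T = 50.548075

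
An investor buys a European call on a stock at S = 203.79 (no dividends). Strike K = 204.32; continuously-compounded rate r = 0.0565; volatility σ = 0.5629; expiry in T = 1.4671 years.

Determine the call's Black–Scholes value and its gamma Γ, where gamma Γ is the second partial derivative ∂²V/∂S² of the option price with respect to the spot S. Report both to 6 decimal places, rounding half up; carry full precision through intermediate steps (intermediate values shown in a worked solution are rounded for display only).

σ√T = 0.5629·√1.4671 = 0.681806
d₁ = (ln(S/K) + (r+σ²/2)T) / (σ√T) = (ln(203.79/204.32) + (0.0565+0.5629²/2)·1.4671) / 0.681806 = (-0.002597 + 0.315321) / 0.681806 = 0.458670
d₂ = d₁ − σ√T = 0.458670 − 0.681806 = -0.223137
e^{−rT} = e^{−0.0565·1.4671} = 0.920451
N(d₁) = 0.676764,  N(d₂) = 0.411714
Call price V = S·N(d₁) − K·e^{−rT}·N(d₂) = 137.917785 − 77.429746 = 60.488039
φ(d₁) = (1/√(2π))·e^{−d₁²/2} = 0.359110
Γ = φ(d₁) / (S·σ·√T) = 0.002585

price = 60.488039
Γ = 0.002585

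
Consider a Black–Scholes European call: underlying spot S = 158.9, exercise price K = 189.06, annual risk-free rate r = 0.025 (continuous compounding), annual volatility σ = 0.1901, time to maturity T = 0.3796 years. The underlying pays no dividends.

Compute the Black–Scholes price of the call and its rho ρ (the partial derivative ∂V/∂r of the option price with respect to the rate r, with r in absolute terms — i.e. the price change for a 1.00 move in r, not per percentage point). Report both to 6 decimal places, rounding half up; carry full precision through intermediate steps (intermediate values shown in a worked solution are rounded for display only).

price = 0.735435
ρ = 5.115613

σ√T = 0.1901·√0.3796 = 0.117124
d₁ = (ln(S/K) + (r+σ²/2)T) / (σ√T) = (ln(158.9/189.06) + (0.025+0.1901²/2)·0.3796) / 0.117124 = (-0.173789 + 0.016349) / 0.117124 = -1.344222
d₂ = d₁ − σ√T = -1.344222 − 0.117124 = -1.461345
e^{−rT} = e^{−0.025·0.3796} = 0.990555
N(d₁) = 0.089438,  N(d₂) = 0.071960
Call price V = S·N(d₁) − K·e^{−rT}·N(d₂) = 14.211759 − 13.476324 = 0.735435
ρ = K·T·e^{−rT}·N(d₂) = 5.115613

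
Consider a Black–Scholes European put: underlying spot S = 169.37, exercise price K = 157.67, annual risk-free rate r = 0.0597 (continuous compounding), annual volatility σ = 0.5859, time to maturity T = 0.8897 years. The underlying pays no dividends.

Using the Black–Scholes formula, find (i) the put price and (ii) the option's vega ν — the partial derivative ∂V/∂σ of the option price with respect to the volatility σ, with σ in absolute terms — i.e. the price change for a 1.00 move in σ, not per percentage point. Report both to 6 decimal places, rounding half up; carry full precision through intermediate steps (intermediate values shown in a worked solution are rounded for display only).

σ√T = 0.5859·√0.8897 = 0.552644
d₁ = (ln(S/K) + (r+σ²/2)T) / (σ√T) = (ln(169.37/157.67) + (0.0597+0.5859²/2)·0.8897) / 0.552644 = (0.071581 + 0.205823) / 0.552644 = 0.501958
d₂ = d₁ − σ√T = 0.501958 − 0.552644 = -0.050686
e^{−rT} = e^{−0.0597·0.8897} = 0.948271
N(−d₁) = 0.307848,  N(−d₂) = 0.520212
Put price V = K·e^{−rT}·N(−d₂) − S·N(−d₁) = 77.778902 − 52.140292 = 25.638610
φ(d₁) = (1/√(2π))·e^{−d₁²/2} = 0.351720
ν = S·φ(d₁)·√T = 56.189541

price = 25.638610
ν = 56.189541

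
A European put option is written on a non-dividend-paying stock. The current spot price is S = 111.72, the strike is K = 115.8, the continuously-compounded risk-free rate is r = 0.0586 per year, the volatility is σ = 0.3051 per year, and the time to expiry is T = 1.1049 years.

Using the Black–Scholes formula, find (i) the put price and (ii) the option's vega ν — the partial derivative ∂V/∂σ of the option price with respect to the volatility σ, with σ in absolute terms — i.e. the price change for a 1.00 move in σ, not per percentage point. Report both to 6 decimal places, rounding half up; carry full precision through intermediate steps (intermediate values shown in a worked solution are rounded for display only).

σ√T = 0.3051·√1.1049 = 0.320703
d₁ = (ln(S/K) + (r+σ²/2)T) / (σ√T) = (ln(111.72/115.8) + (0.0586+0.3051²/2)·1.1049) / 0.320703 = (-0.035869 + 0.116173) / 0.320703 = 0.250399
d₂ = d₁ − σ√T = 0.250399 − 0.320703 = -0.070305
e^{−rT} = e^{−0.0586·1.1049} = 0.937304
N(−d₁) = 0.401140,  N(−d₂) = 0.528025
Put price V = K·e^{−rT}·N(−d₂) − S·N(−d₁) = 57.311706 − 44.815314 = 12.496392
φ(d₁) = (1/√(2π))·e^{−d₁²/2} = 0.386630
ν = S·φ(d₁)·√T = 45.403306

price = 12.496392
ν = 45.403306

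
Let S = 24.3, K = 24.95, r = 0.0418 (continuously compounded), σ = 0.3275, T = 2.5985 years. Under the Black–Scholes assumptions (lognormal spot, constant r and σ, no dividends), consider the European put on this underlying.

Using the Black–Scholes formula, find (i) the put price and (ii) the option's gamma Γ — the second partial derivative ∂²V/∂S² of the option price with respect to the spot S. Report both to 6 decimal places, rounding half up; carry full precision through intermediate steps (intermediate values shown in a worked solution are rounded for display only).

price = 3.957808
Γ = 0.028476

σ√T = 0.3275·√2.5985 = 0.527926
d₁ = (ln(S/K) + (r+σ²/2)T) / (σ√T) = (ln(24.3/24.95) + (0.0418+0.3275²/2)·2.5985) / 0.527926 = (-0.026397 + 0.247970) / 0.527926 = 0.419704
d₂ = d₁ − σ√T = 0.419704 − 0.527926 = -0.108221
e^{−rT} = e^{−0.0418·2.5985} = 0.897074
N(−d₁) = 0.337351,  N(−d₂) = 0.543090
Put price V = K·e^{−rT}·N(−d₂) − S·N(−d₁) = 12.155433 − 8.197625 = 3.957808
φ(d₁) = (1/√(2π))·e^{−d₁²/2} = 0.365308
Γ = φ(d₁) / (S·σ·√T) = 0.028476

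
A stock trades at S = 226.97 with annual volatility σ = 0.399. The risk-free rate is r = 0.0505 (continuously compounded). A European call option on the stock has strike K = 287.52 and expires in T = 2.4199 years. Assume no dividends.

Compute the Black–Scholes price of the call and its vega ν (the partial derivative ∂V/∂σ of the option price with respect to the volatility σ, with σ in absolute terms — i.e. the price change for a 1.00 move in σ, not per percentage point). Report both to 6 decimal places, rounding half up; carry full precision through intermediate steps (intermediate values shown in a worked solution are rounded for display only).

σ√T = 0.399·√2.4199 = 0.620686
d₁ = (ln(S/K) + (r+σ²/2)T) / (σ√T) = (ln(226.97/287.52) + (0.0505+0.399²/2)·2.4199) / 0.620686 = (-0.236475 + 0.314830) / 0.620686 = 0.126240
d₂ = d₁ − σ√T = 0.126240 − 0.620686 = -0.494445
e^{−rT} = e^{−0.0505·2.4199} = 0.884967
N(d₁) = 0.550229,  N(d₂) = 0.310496
Call price V = S·N(d₁) − K·e^{−rT}·N(d₂) = 124.885524 − 79.004362 = 45.881162
φ(d₁) = (1/√(2π))·e^{−d₁²/2} = 0.395776
ν = S·φ(d₁)·√T = 139.738679

price = 45.881162
ν = 139.738679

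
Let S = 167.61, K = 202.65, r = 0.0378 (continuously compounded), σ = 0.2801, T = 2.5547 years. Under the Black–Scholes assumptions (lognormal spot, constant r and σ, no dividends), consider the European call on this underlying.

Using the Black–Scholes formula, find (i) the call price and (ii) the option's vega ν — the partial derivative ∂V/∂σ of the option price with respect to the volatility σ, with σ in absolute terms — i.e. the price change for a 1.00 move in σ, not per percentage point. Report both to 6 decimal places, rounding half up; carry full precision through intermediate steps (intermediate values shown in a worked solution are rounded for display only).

σ√T = 0.2801·√2.5547 = 0.447696
d₁ = (ln(S/K) + (r+σ²/2)T) / (σ√T) = (ln(167.61/202.65) + (0.0378+0.2801²/2)·2.5547) / 0.447696 = (-0.189841 + 0.196783) / 0.447696 = 0.015508
d₂ = d₁ − σ√T = 0.015508 − 0.447696 = -0.432188
e^{−rT} = e^{−0.0378·2.5547} = 0.907948
N(d₁) = 0.506187,  N(d₂) = 0.332803
Call price V = S·N(d₁) − K·e^{−rT}·N(d₂) = 84.841939 − 61.234249 = 23.607690
φ(d₁) = (1/√(2π))·e^{−d₁²/2} = 0.398894
ν = S·φ(d₁)·√T = 106.863088

price = 23.607690
ν = 106.863088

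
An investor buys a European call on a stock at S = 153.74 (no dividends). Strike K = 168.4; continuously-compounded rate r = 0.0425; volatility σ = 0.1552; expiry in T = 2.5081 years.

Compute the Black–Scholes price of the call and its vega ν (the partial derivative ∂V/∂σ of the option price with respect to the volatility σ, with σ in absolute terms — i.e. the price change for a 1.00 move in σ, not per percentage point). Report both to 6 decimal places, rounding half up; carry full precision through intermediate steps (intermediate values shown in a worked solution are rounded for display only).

price = 16.134520
ν = 95.467486

σ√T = 0.1552·√2.5081 = 0.245790
d₁ = (ln(S/K) + (r+σ²/2)T) / (σ√T) = (ln(153.74/168.4) + (0.0425+0.1552²/2)·2.5081) / 0.245790 = (-0.091079 + 0.136801) / 0.245790 = 0.186018
d₂ = d₁ − σ√T = 0.186018 − 0.245790 = -0.059772
e^{−rT} = e^{−0.0425·2.5081} = 0.898890
N(d₁) = 0.573785,  N(d₂) = 0.476169
Call price V = S·N(d₁) − K·e^{−rT}·N(d₂) = 88.213658 − 72.079138 = 16.134520
φ(d₁) = (1/√(2π))·e^{−d₁²/2} = 0.392099
ν = S·φ(d₁)·√T = 95.467486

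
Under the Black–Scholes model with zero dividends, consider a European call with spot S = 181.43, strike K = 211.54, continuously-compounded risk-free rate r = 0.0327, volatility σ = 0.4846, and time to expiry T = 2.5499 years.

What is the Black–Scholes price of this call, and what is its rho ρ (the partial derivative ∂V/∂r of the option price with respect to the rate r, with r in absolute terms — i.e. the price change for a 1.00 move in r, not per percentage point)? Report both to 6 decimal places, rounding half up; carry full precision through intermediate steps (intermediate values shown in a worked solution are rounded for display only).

price = 50.256707
ρ = 157.050908

σ√T = 0.4846·√2.5499 = 0.773829
d₁ = (ln(S/K) + (r+σ²/2)T) / (σ√T) = (ln(181.43/211.54) + (0.0327+0.4846²/2)·2.5499) / 0.773829 = (-0.153544 + 0.382787) / 0.773829 = 0.296245
d₂ = d₁ − σ√T = 0.296245 − 0.773829 = -0.477584
e^{−rT} = e^{−0.0327·2.5499} = 0.920000
N(d₁) = 0.616479,  N(d₂) = 0.316473
Call price V = S·N(d₁) − K·e^{−rT}·N(d₂) = 111.847714 − 61.591007 = 50.256707
ρ = K·T·e^{−rT}·N(d₂) = 157.050908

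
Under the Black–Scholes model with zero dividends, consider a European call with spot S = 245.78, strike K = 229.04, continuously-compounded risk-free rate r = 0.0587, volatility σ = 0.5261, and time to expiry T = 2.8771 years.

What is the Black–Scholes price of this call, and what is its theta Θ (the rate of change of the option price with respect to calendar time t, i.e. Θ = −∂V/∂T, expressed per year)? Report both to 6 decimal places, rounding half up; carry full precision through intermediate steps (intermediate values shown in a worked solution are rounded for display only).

σ√T = 0.5261·√2.8771 = 0.892372
d₁ = (ln(S/K) + (r+σ²/2)T) / (σ√T) = (ln(245.78/229.04) + (0.0587+0.5261²/2)·2.8771) / 0.892372 = (0.070540 + 0.567049) / 0.892372 = 0.714489
d₂ = d₁ − σ√T = 0.714489 − 0.892372 = -0.177883
e^{−rT} = e^{−0.0587·2.8771} = 0.844605
N(d₁) = 0.762538,  N(d₂) = 0.429407
Call price V = S·N(d₁) − K·e^{−rT}·N(d₂) = 187.416467 − 83.068194 = 104.348273
φ(d₁) = (1/√(2π))·e^{−d₁²/2} = 0.309071
Θ = −S·φ(d₁)·σ/(2√T) − r·K·e^{−rT}·N(d₂) = −11.780535 − 4.876103 = -16.656638

price = 104.348273
Θ = -16.656638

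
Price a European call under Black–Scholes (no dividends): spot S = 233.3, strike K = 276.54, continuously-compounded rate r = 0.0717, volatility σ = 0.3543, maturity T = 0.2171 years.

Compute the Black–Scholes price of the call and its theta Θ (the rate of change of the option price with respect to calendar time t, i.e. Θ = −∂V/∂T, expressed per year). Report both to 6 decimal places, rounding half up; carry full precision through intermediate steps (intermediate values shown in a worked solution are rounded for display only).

σ√T = 0.3543·√0.2171 = 0.165083
d₁ = (ln(S/K) + (r+σ²/2)T) / (σ√T) = (ln(233.3/276.54) + (0.0717+0.3543²/2)·0.2171) / 0.165083 = (-0.170030 + 0.029192) / 0.165083 = -0.853138
d₂ = d₁ − σ√T = -0.853138 − 0.165083 = -1.018220
e^{−rT} = e^{−0.0717·0.2171} = 0.984554
N(d₁) = 0.196791,  N(d₂) = 0.154287
Call price V = S·N(d₁) − K·e^{−rT}·N(d₂) = 45.911452 − 42.007428 = 3.904025
φ(d₁) = (1/√(2π))·e^{−d₁²/2} = 0.277243
Θ = −S·φ(d₁)·σ/(2√T) − r·K·e^{−rT}·N(d₂) = −24.591598 − 3.011933 = -27.603531

price = 3.904025
Θ = -27.603531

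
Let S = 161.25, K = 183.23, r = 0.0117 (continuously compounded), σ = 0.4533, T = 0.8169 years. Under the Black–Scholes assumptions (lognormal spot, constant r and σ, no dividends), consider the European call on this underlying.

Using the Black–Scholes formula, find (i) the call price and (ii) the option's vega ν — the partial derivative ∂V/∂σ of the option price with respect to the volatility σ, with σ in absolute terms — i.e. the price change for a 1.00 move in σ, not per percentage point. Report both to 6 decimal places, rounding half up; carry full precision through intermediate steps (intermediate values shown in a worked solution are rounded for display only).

σ√T = 0.4533·√0.8169 = 0.409704
d₁ = (ln(S/K) + (r+σ²/2)T) / (σ√T) = (ln(161.25/183.23) + (0.0117+0.4533²/2)·0.8169) / 0.409704 = (-0.127786 + 0.093486) / 0.409704 = -0.083719
d₂ = d₁ − σ√T = -0.083719 − 0.409704 = -0.493423
e^{−rT} = e^{−0.0117·0.8169} = 0.990488
N(d₁) = 0.466640,  N(d₂) = 0.310857
Call price V = S·N(d₁) − K·e^{−rT}·N(d₂) = 75.245714 − 56.416533 = 18.829181
φ(d₁) = (1/√(2π))·e^{−d₁²/2} = 0.397547
ν = S·φ(d₁)·√T = 57.939173

price = 18.829181
ν = 57.939173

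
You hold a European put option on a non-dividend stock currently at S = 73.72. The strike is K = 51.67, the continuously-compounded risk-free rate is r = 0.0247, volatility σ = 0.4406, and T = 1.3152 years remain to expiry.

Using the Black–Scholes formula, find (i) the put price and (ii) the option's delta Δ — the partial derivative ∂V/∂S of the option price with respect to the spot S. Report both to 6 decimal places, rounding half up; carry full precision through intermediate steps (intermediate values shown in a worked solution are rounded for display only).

price = 3.831612
Δ = -0.153796

σ√T = 0.4406·√1.3152 = 0.505290
d₁ = (ln(S/K) + (r+σ²/2)T) / (σ√T) = (ln(73.72/51.67) + (0.0247+0.4406²/2)·1.3152) / 0.505290 = (0.355397 + 0.160144) / 0.505290 = 1.020288
d₂ = d₁ − σ√T = 1.020288 − 0.505290 = 0.514999
e^{−rT} = e^{−0.0247·1.3152} = 0.968037
N(−d₁) = 0.153796,  N(−d₂) = 0.303277
Put price V = K·e^{−rT}·N(−d₂) − S·N(−d₁) = 15.169446 − 11.337834 = 3.831612
Δ = −N(−d₁) = -0.153796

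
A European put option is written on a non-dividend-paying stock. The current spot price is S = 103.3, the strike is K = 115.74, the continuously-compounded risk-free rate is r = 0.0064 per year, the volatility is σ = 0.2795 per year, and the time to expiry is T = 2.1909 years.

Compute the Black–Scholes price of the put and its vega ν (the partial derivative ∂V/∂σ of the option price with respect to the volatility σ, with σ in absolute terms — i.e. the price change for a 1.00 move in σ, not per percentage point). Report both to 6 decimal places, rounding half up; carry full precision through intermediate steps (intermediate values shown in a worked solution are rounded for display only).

σ√T = 0.2795·√2.1909 = 0.413707
d₁ = (ln(S/K) + (r+σ²/2)T) / (σ√T) = (ln(103.3/115.74) + (0.0064+0.2795²/2)·2.1909) / 0.413707 = (-0.113709 + 0.099599) / 0.413707 = -0.034107
d₂ = d₁ − σ√T = -0.034107 − 0.413707 = -0.447814
e^{−rT} = e^{−0.0064·2.1909} = 0.986076
N(−d₁) = 0.513604,  N(−d₂) = 0.672856
Put price V = K·e^{−rT}·N(−d₂) − S·N(−d₁) = 76.792053 − 53.055304 = 23.736748
φ(d₁) = (1/√(2π))·e^{−d₁²/2} = 0.398710
ν = S·φ(d₁)·√T = 60.963383

price = 23.736748
ν = 60.963383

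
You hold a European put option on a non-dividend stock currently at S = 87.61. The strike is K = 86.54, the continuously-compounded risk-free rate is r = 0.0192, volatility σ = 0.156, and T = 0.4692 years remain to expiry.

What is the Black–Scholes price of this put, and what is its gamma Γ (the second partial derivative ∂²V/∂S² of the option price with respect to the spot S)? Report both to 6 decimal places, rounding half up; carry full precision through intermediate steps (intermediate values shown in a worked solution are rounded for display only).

price = 2.843685
Γ = 0.041275

σ√T = 0.156·√0.4692 = 0.106857
d₁ = (ln(S/K) + (r+σ²/2)T) / (σ√T) = (ln(87.61/86.54) + (0.0192+0.156²/2)·0.4692) / 0.106857 = (0.012288 + 0.014718) / 0.106857 = 0.252733
d₂ = d₁ − σ√T = 0.252733 − 0.106857 = 0.145875
e^{−rT} = e^{−0.0192·0.4692} = 0.991032
N(−d₁) = 0.400237,  N(−d₂) = 0.442010
Put price V = K·e^{−rT}·N(−d₂) − S·N(−d₁) = 37.908489 − 35.064804 = 2.843685
φ(d₁) = (1/√(2π))·e^{−d₁²/2} = 0.386403
Γ = φ(d₁) / (S·σ·√T) = 0.041275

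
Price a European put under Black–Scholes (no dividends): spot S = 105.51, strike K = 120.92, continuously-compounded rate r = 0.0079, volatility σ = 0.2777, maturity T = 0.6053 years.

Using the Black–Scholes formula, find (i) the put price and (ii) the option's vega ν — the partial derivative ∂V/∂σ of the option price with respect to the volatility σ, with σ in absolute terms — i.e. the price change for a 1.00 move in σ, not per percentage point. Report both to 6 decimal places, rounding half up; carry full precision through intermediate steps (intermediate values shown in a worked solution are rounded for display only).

σ√T = 0.2777·√0.6053 = 0.216053
d₁ = (ln(S/K) + (r+σ²/2)T) / (σ√T) = (ln(105.51/120.92) + (0.0079+0.2777²/2)·0.6053) / 0.216053 = (-0.136323 + 0.028121) / 0.216053 = -0.500811
d₂ = d₁ − σ√T = -0.500811 − 0.216053 = -0.716865
e^{−rT} = e^{−0.0079·0.6053} = 0.995230
N(−d₁) = 0.691748,  N(−d₂) = 0.763271
Put price V = K·e^{−rT}·N(−d₂) − S·N(−d₁) = 91.854469 − 72.986336 = 18.868133
φ(d₁) = (1/√(2π))·e^{−d₁²/2} = 0.351922
ν = S·φ(d₁)·√T = 28.888560

price = 18.868133
ν = 28.888560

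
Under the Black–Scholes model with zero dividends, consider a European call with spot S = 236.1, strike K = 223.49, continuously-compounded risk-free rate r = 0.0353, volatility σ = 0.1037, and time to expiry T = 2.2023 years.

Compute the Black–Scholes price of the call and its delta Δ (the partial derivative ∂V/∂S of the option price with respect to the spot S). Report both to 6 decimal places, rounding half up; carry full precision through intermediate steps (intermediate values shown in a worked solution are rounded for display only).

price = 32.980088
Δ = 0.826079

σ√T = 0.1037·√2.2023 = 0.153892
d₁ = (ln(S/K) + (r+σ²/2)T) / (σ√T) = (ln(236.1/223.49) + (0.0353+0.1037²/2)·2.2023) / 0.153892 = (0.054889 + 0.089583) / 0.153892 = 0.938782
d₂ = d₁ − σ√T = 0.938782 − 0.153892 = 0.784890
e^{−rT} = e^{−0.0353·2.2023} = 0.925204
N(d₁) = 0.826079,  N(d₂) = 0.783741
Call price V = S·N(d₁) − K·e^{−rT}·N(d₂) = 195.037184 − 162.057097 = 32.980088
Δ = N(d₁) = 0.826079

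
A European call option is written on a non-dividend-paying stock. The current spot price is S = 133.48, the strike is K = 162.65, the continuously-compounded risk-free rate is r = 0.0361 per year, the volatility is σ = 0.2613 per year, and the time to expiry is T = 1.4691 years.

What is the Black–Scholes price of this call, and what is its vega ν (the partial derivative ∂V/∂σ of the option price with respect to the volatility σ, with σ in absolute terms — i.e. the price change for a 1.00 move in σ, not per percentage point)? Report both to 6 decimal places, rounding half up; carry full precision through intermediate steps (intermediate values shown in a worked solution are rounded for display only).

price = 9.552702
ν = 61.735556

σ√T = 0.2613·√1.4691 = 0.316712
d₁ = (ln(S/K) + (r+σ²/2)T) / (σ√T) = (ln(133.48/162.65) + (0.0361+0.2613²/2)·1.4691) / 0.316712 = (-0.197649 + 0.103188) / 0.316712 = -0.298255
d₂ = d₁ − σ√T = -0.298255 − 0.316712 = -0.614968
e^{−rT} = e^{−0.0361·1.4691} = 0.948347
N(d₁) = 0.382754,  N(d₂) = 0.269288
Call price V = S·N(d₁) − K·e^{−rT}·N(d₂) = 51.090032 − 41.537330 = 9.552702
φ(d₁) = (1/√(2π))·e^{−d₁²/2} = 0.381587
ν = S·φ(d₁)·√T = 61.735556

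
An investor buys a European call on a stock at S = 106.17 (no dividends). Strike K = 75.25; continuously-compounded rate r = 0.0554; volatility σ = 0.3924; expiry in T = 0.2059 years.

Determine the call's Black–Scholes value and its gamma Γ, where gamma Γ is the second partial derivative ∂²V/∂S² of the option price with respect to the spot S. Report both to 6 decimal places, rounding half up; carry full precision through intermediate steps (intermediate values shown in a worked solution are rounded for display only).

σ√T = 0.3924·√0.2059 = 0.178056
d₁ = (ln(S/K) + (r+σ²/2)T) / (σ√T) = (ln(106.17/75.25) + (0.0554+0.3924²/2)·0.2059) / 0.178056 = (0.344226 + 0.027259) / 0.178056 = 2.086333
d₂ = d₁ − σ√T = 2.086333 − 0.178056 = 1.908277
e^{−rT} = e^{−0.0554·0.2059} = 0.988658
N(d₁) = 0.981526,  N(d₂) = 0.971822
Call price V = S·N(d₁) − K·e^{−rT}·N(d₂) = 104.208589 − 72.300185 = 31.908404
φ(d₁) = (1/√(2π))·e^{−d₁²/2} = 0.045260
Γ = φ(d₁) / (S·σ·√T) = 0.002394

price = 31.908404
Γ = 0.002394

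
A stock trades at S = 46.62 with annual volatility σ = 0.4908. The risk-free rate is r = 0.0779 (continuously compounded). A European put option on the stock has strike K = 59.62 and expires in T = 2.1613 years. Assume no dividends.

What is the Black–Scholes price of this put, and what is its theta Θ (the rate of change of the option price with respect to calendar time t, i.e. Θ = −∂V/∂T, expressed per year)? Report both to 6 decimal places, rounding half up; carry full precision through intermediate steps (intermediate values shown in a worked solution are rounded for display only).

price = 15.620432
Θ = -0.336918

σ√T = 0.4908·√2.1613 = 0.721543
d₁ = (ln(S/K) + (r+σ²/2)T) / (σ√T) = (ln(46.62/59.62) + (0.0779+0.4908²/2)·2.1613) / 0.721543 = (-0.245961 + 0.428677) / 0.721543 = 0.253229
d₂ = d₁ − σ√T = 0.253229 − 0.721543 = -0.468313
e^{−rT} = e^{−0.0779·2.1613} = 0.845045
N(−d₁) = 0.400045,  N(−d₂) = 0.680220
Put price V = K·e^{−rT}·N(−d₂) − S·N(−d₁) = 34.270553 − 18.650121 = 15.620432
φ(d₁) = (1/√(2π))·e^{−d₁²/2} = 0.386354
Θ = −S·φ(d₁)·σ/(2√T) + r·K·e^{−rT}·N(−d₂) = −3.006594 + 2.669676 = -0.336918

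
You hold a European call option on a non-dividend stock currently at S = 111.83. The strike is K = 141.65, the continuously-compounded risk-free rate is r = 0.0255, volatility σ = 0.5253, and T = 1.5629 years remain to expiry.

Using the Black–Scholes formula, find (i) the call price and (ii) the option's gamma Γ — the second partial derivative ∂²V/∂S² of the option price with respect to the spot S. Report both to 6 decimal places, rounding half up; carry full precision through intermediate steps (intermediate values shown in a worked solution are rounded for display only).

σ√T = 0.5253·√1.5629 = 0.656709
d₁ = (ln(S/K) + (r+σ²/2)T) / (σ√T) = (ln(111.83/141.65) + (0.0255+0.5253²/2)·1.5629) / 0.656709 = (-0.236379 + 0.255487) / 0.656709 = 0.029097
d₂ = d₁ − σ√T = 0.029097 − 0.656709 = -0.627612
e^{−rT} = e^{−0.0255·1.5629} = 0.960930
N(d₁) = 0.511606,  N(d₂) = 0.265129
Call price V = S·N(d₁) − K·e^{−rT}·N(d₂) = 57.212922 − 36.088208 = 21.124714
φ(d₁) = (1/√(2π))·e^{−d₁²/2} = 0.398773
Γ = φ(d₁) / (S·σ·√T) = 0.005430

price = 21.124714
Γ = 0.005430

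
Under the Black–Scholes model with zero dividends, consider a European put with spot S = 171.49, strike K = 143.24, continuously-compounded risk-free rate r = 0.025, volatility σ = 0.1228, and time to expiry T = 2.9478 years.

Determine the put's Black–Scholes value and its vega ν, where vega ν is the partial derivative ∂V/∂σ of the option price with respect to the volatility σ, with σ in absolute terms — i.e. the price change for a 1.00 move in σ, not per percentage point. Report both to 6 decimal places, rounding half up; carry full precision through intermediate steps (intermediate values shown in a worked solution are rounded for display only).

price = 1.768148
ν = 49.886808

σ√T = 0.1228·√2.9478 = 0.210837
d₁ = (ln(S/K) + (r+σ²/2)T) / (σ√T) = (ln(171.49/143.24) + (0.025+0.1228²/2)·2.9478) / 0.210837 = (0.180003 + 0.095921) / 0.210837 = 1.308709
d₂ = d₁ − σ√T = 1.308709 − 0.210837 = 1.097872
e^{−rT} = e^{−0.025·2.9478} = 0.928955
N(−d₁) = 0.095317,  N(−d₂) = 0.136130
Put price V = K·e^{−rT}·N(−d₂) − S·N(−d₁) = 18.113975 − 16.345827 = 1.768148
φ(d₁) = (1/√(2π))·e^{−d₁²/2} = 0.169433
ν = S·φ(d₁)·√T = 49.886808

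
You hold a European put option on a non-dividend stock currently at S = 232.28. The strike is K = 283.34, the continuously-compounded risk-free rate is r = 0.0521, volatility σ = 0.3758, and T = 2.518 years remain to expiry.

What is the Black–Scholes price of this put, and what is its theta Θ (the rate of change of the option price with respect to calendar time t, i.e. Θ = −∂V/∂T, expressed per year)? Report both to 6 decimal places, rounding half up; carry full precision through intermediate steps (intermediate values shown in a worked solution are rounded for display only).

price = 64.815306
Θ = -2.246877

σ√T = 0.3758·√2.518 = 0.596327
d₁ = (ln(S/K) + (r+σ²/2)T) / (σ√T) = (ln(232.28/283.34) + (0.0521+0.3758²/2)·2.518) / 0.596327 = (-0.198704 + 0.308991) / 0.596327 = 0.184943
d₂ = d₁ − σ√T = 0.184943 − 0.596327 = -0.411384
e^{−rT} = e^{−0.0521·2.518} = 0.877053
N(−d₁) = 0.426637,  N(−d₂) = 0.659604
Put price V = K·e^{−rT}·N(−d₂) − S·N(−d₁) = 163.914475 − 99.099169 = 64.815306
φ(d₁) = (1/√(2π))·e^{−d₁²/2} = 0.392178
Θ = −S·φ(d₁)·σ/(2√T) + r·K·e^{−rT}·N(−d₂) = −10.786821 + 8.539944 = -2.246877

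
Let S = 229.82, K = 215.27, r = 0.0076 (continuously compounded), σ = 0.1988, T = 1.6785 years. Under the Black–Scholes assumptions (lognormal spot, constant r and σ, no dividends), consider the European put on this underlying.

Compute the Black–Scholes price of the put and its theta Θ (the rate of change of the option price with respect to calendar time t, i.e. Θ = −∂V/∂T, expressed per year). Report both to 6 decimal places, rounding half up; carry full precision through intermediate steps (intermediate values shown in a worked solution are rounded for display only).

price = 15.053856
Θ = -5.711317

σ√T = 0.1988·√1.6785 = 0.257559
d₁ = (ln(S/K) + (r+σ²/2)T) / (σ√T) = (ln(229.82/215.27) + (0.0076+0.1988²/2)·1.6785) / 0.257559 = (0.065403 + 0.045925) / 0.257559 = 0.432244
d₂ = d₁ − σ√T = 0.432244 − 0.257559 = 0.174684
e^{−rT} = e^{−0.0076·1.6785} = 0.987324
N(−d₁) = 0.332782,  N(−d₂) = 0.430664
Put price V = K·e^{−rT}·N(−d₂) − S·N(−d₁) = 91.533859 − 76.480003 = 15.053856
φ(d₁) = (1/√(2π))·e^{−d₁²/2} = 0.363362
Θ = −S·φ(d₁)·σ/(2√T) + r·K·e^{−rT}·N(−d₂) = −6.406975 + 0.695657 = -5.711317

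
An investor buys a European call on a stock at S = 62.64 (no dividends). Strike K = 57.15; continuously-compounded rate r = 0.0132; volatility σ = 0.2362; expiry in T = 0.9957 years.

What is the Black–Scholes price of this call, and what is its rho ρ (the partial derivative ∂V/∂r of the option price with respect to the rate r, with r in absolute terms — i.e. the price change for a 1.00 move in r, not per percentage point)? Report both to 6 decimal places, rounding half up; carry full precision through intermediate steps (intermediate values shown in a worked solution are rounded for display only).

price = 9.242503
ρ = 35.280521

σ√T = 0.2362·√0.9957 = 0.235692
d₁ = (ln(S/K) + (r+σ²/2)T) / (σ√T) = (ln(62.64/57.15) + (0.0132+0.2362²/2)·0.9957) / 0.235692 = (0.091725 + 0.040919) / 0.235692 = 0.562783
d₂ = d₁ − σ√T = 0.562783 − 0.235692 = 0.327091
e^{−rT} = e^{−0.0132·0.9957} = 0.986943
N(d₁) = 0.713209,  N(d₂) = 0.628201
Call price V = S·N(d₁) − K·e^{−rT}·N(d₂) = 44.675385 − 35.432882 = 9.242503
ρ = K·T·e^{−rT}·N(d₂) = 35.280521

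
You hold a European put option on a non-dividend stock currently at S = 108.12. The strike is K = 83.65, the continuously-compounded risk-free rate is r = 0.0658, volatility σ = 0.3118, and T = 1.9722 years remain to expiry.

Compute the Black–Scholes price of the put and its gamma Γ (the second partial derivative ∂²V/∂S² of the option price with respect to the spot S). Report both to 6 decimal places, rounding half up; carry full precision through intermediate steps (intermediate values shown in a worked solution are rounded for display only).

σ√T = 0.3118·√1.9722 = 0.437876
d₁ = (ln(S/K) + (r+σ²/2)T) / (σ√T) = (ln(108.12/83.65) + (0.0658+0.3118²/2)·1.9722) / 0.437876 = (0.256600 + 0.225639) / 0.437876 = 1.101313
d₂ = d₁ − σ√T = 1.101313 − 0.437876 = 0.663436
e^{−rT} = e^{−0.0658·1.9722} = 0.878297
N(−d₁) = 0.135380,  N(−d₂) = 0.253526
Put price V = K·e^{−rT}·N(−d₂) − S·N(−d₁) = 18.626402 − 14.637314 = 3.989087
φ(d₁) = (1/√(2π))·e^{−d₁²/2} = 0.217538
Γ = φ(d₁) / (S·σ·√T) = 0.004595

price = 3.989087
Γ = 0.004595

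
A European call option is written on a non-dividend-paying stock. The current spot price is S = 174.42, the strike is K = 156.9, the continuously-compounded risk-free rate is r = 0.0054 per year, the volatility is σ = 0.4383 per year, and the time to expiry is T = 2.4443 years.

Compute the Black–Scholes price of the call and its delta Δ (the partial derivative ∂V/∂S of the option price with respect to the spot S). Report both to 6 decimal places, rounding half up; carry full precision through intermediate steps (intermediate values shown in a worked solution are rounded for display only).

σ√T = 0.4383·√2.4443 = 0.685249
d₁ = (ln(S/K) + (r+σ²/2)T) / (σ√T) = (ln(174.42/156.9) + (0.0054+0.4383²/2)·2.4443) / 0.685249 = (0.105858 + 0.247983) / 0.685249 = 0.516367
d₂ = d₁ − σ√T = 0.516367 − 0.685249 = -0.168883
e^{−rT} = e^{−0.0054·2.4443} = 0.986888
N(d₁) = 0.697201,  N(d₂) = 0.432945
Call price V = S·N(d₁) − K·e^{−rT}·N(d₂) = 121.605785 − 67.038275 = 54.567510
Δ = N(d₁) = 0.697201

price = 54.567510
Δ = 0.697201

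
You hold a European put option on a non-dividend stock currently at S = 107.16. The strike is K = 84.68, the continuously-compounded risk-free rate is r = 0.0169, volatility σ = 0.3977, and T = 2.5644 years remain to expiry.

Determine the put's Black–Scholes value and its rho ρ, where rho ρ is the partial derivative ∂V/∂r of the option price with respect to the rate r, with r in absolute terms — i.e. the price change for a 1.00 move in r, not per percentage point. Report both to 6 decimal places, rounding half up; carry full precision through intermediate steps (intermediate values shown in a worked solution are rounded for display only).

price = 12.607220
ρ = -94.097729

σ√T = 0.3977·√2.5644 = 0.636867
d₁ = (ln(S/K) + (r+σ²/2)T) / (σ√T) = (ln(107.16/84.68) + (0.0169+0.3977²/2)·2.5644) / 0.636867 = (0.235444 + 0.246138) / 0.636867 = 0.756173
d₂ = d₁ − σ√T = 0.756173 − 0.636867 = 0.119307
e^{−rT} = e^{−0.0169·2.5644} = 0.957587
N(−d₁) = 0.224773,  N(−d₂) = 0.452516
Put price V = K·e^{−rT}·N(−d₂) − S·N(−d₁) = 36.693858 − 24.086638 = 12.607220
ρ = −K·T·e^{−rT}·N(−d₂) = -94.097729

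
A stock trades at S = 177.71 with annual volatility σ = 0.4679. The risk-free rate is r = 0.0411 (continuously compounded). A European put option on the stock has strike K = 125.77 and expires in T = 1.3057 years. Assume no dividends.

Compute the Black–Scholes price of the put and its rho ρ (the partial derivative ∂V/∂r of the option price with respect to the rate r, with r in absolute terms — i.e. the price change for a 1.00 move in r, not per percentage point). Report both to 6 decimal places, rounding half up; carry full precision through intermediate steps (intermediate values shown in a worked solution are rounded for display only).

price = 10.051685
ρ = -49.142180

σ√T = 0.4679·√1.3057 = 0.534656
d₁ = (ln(S/K) + (r+σ²/2)T) / (σ√T) = (ln(177.71/125.77) + (0.0411+0.4679²/2)·1.3057) / 0.534656 = (0.345698 + 0.196593) / 0.534656 = 1.014280
d₂ = d₁ − σ√T = 1.014280 − 0.534656 = 0.479623
e^{−rT} = e^{−0.0411·1.3057} = 0.947750
N(−d₁) = 0.155225,  N(−d₂) = 0.315748
Put price V = K·e^{−rT}·N(−d₂) − S·N(−d₁) = 37.636655 − 27.584969 = 10.051685
ρ = −K·T·e^{−rT}·N(−d₂) = -49.142180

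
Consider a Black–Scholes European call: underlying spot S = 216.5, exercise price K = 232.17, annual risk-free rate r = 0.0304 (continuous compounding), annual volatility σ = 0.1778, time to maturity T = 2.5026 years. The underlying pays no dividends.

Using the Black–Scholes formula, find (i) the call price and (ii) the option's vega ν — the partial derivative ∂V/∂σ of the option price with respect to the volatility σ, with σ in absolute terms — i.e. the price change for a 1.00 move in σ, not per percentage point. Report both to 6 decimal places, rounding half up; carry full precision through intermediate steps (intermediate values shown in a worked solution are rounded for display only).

σ√T = 0.1778·√2.5026 = 0.281273
d₁ = (ln(S/K) + (r+σ²/2)T) / (σ√T) = (ln(216.5/232.17) + (0.0304+0.1778²/2)·2.5026) / 0.281273 = (-0.069879 + 0.115636) / 0.281273 = 0.162678
d₂ = d₁ − σ√T = 0.162678 − 0.281273 = -0.118595
e^{−rT} = e^{−0.0304·2.5026} = 0.926743
N(d₁) = 0.564614,  N(d₂) = 0.452798
Call price V = S·N(d₁) − K·e^{−rT}·N(d₂) = 122.238935 − 97.424940 = 24.813995
φ(d₁) = (1/√(2π))·e^{−d₁²/2} = 0.393698
ν = S·φ(d₁)·√T = 134.839481

price = 24.813995
ν = 134.839481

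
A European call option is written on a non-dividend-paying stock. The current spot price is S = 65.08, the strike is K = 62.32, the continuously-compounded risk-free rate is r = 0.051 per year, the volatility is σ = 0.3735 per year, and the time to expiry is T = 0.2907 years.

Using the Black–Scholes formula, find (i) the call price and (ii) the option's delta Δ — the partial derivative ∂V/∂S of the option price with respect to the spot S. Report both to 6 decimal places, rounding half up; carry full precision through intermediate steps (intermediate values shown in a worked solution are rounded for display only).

price = 7.120005
Δ = 0.651547

σ√T = 0.3735·√0.2907 = 0.201379
d₁ = (ln(S/K) + (r+σ²/2)T) / (σ√T) = (ln(65.08/62.32) + (0.051+0.3735²/2)·0.2907) / 0.201379 = (0.043335 + 0.035102) / 0.201379 = 0.389502
d₂ = d₁ − σ√T = 0.389502 − 0.201379 = 0.188123
e^{−rT} = e^{−0.051·0.2907} = 0.985284
N(d₁) = 0.651547,  N(d₂) = 0.574610
Call price V = S·N(d₁) − K·e^{−rT}·N(d₂) = 42.402705 − 35.282700 = 7.120005
Δ = N(d₁) = 0.651547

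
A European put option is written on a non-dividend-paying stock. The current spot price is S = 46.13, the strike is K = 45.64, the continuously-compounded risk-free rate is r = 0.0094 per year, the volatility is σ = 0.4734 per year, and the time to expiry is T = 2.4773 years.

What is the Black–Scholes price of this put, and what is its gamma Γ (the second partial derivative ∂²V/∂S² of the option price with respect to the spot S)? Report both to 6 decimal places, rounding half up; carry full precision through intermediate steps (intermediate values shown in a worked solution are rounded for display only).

price = 12.420649
Γ = 0.010635

σ√T = 0.4734·√2.4773 = 0.745105
d₁ = (ln(S/K) + (r+σ²/2)T) / (σ√T) = (ln(46.13/45.64) + (0.0094+0.4734²/2)·2.4773) / 0.745105 = (0.010679 + 0.300877) / 0.745105 = 0.418138
d₂ = d₁ − σ√T = 0.418138 − 0.745105 = -0.326968
e^{−rT} = e^{−0.0094·2.4773} = 0.976982
N(−d₁) = 0.337923,  N(−d₂) = 0.628154
Put price V = K·e^{−rT}·N(−d₂) − S·N(−d₁) = 28.009050 − 15.588401 = 12.420649
φ(d₁) = (1/√(2π))·e^{−d₁²/2} = 0.365548
Γ = φ(d₁) / (S·σ·√T) = 0.010635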